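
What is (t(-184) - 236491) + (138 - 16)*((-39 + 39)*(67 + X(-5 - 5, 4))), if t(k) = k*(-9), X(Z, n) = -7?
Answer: -234835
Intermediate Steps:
t(k) = -9*k
(t(-184) - 236491) + (138 - 16)*((-39 + 39)*(67 + X(-5 - 5, 4))) = (-9*(-184) - 236491) + (138 - 16)*((-39 + 39)*(67 - 7)) = (1656 - 236491) + 122*(0*60) = -234835 + 122*0 = -234835 + 0 = -234835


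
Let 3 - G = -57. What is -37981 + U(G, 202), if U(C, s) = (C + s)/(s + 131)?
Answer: -12647411/333 ≈ -37980.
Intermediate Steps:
G = 60 (G = 3 - 1*(-57) = 3 + 57 = 60)
U(C, s) = (C + s)/(131 + s)
-37981 + U(G, 202) = -37981 + (60 + 202)/(131 + 202) = -37981 + 262/333 = -12647411/333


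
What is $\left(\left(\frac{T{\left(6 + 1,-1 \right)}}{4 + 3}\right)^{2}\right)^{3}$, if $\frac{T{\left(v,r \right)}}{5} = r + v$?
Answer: $\frac{729000000}{117649} \approx 6196.4$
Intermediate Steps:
$T{\left(v,r \right)} = 5 r + 5 v$ ($T{\left(v,r \right)} = 5 \left(r + v\right) = 5 r + 5 v$)
$\left(\left(\frac{T{\left(6 + 1,-1 \right)}}{4 + 3}\right)^{2}\right)^{3} = \left(\left(\frac{5 \left(-1\right) + 5 \left(6 + 1\right)}{4 + 3}\right)^{2}\right)^{3} = \left(\left(\frac{-5 + 5 \cdot 7}{7}\right)^{2}\right)^{3} = \left(\left(\frac{-5 + 35}{7}\right)^{2}\right)^{3} = \left(\left(\frac{1}{7} \cdot 30\right)^{2}\right)^{3} = \left(\left(\frac{30}{7}\right)^{2}\right)^{3} = \left(\frac{900}{49}\right)^{3} = \frac{729000000}{117649}$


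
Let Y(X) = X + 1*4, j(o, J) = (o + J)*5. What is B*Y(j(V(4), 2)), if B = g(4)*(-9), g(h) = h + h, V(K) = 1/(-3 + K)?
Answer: -1368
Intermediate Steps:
g(h) = 2*h
j(o, J) = 5*J + 5*o (j(o, J) = (J + o)*5 = 5*J + 5*o)
Y(X) = 4 + X (Y(X) = X + 4 = 4 + X)
B = -72 (B = (2*4)*(-9) = 8*(-9) = -72)
B*Y(j(V(4), 2)) = -72*(4 + (5*2 + 5/(-3 + 4))) = -72*(4 + (10 + 5/1)) = -72*(4 + (10 + 5*1)) = -72*(4 + (10 + 5)) = -72*(4 + 15) = -72*19 = -1368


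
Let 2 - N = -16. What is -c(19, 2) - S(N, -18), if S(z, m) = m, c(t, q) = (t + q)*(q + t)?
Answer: -423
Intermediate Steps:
c(t, q) = (q + t)² (c(t, q) = (q + t)*(q + t) = (q + t)²)
N = 18 (N = 2 - 1*(-16) = 2 + 16 = 18)
-c(19, 2) - S(N, -18) = -(2 + 19)² - 1*(-18) = -1*21² + 18 = -1*441 + 18 = -441 + 18 = -423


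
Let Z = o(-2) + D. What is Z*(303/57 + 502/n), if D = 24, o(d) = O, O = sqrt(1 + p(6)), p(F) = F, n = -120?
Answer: 2582/95 + 1291*sqrt(7)/1140 ≈ 30.175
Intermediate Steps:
O = sqrt(7) (O = sqrt(1 + 6) = sqrt(7) ≈ 2.6458)
o(d) = sqrt(7)
Z = 24 + sqrt(7) (Z = sqrt(7) + 24 = 24 + sqrt(7) ≈ 26.646)
Z*(303/57 + 502/n) = (24 + sqrt(7))*(303/57 + 502/(-120)) = (24 + sqrt(7))*(303*(1/57) + 502*(-1/120)) = (24 + sqrt(7))*(101/19 - 251/60) = (24 + sqrt(7))*(1291/1140) = 2582/95 + 1291*sqrt(7)/1140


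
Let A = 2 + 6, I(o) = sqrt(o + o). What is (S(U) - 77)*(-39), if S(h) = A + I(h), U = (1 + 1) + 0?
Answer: 2613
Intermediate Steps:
I(o) = sqrt(2)*sqrt(o) (I(o) = sqrt(2*o) = sqrt(2)*sqrt(o))
A = 8
U = 2 (U = 2 + 0 = 2)
S(h) = 8 + sqrt(2)*sqrt(h)
(S(U) - 77)*(-39) = ((8 + sqrt(2)*sqrt(2)) - 77)*(-39) = ((8 + 2) - 77)*(-39) = (10 - 77)*(-39) = -67*(-39) = 2613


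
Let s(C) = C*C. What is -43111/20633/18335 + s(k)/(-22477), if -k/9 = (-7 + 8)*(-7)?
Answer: -11296734874/63933723295 ≈ -0.17669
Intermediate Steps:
k = 63 (k = -9*(-7 + 8)*(-7) = -9*(-7) = 63)
s(C) = C**2
-43111/20633/18335 + s(k)/(-22477) = -43111/20633/18335 + 63**2/(-22477) = -43111*1/20633*(1/18335) + 3969*(-1/22477) = -43111/20633*1/18335 - 567/3211 = -2269/19910845 - 567/3211 = -11296734874/63933723295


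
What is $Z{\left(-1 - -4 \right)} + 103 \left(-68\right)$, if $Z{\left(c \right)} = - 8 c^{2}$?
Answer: $-7076$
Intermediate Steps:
$Z{\left(-1 - -4 \right)} + 103 \left(-68\right) = - 8 \left(-1 - -4\right)^{2} + 103 \left(-68\right) = - 8 \left(-1 + 4\right)^{2} - 7004 = - 8 \cdot 3^{2} - 7004 = \left(-8\right) 9 - 7004 = -72 - 7004 = -7076$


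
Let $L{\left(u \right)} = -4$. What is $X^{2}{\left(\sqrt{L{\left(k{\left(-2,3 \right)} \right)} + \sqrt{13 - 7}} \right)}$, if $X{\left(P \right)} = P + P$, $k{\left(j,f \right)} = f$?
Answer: $-16 + 4 \sqrt{6} \approx -6.202$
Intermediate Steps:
$X{\left(P \right)} = 2 P$
$X^{2}{\left(\sqrt{L{\left(k{\left(-2,3 \right)} \right)} + \sqrt{13 - 7}} \right)} = \left(2 \sqrt{-4 + \sqrt{13 - 7}}\right)^{2} = \left(2 \sqrt{-4 + \sqrt{6}}\right)^{2} = -16 + 4 \sqrt{6}$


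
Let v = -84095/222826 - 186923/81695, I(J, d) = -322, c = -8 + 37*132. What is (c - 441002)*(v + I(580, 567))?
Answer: 1288781857466635669/9101885035 ≈ 1.4160e+8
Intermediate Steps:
c = 4876 (c = -8 + 4884 = 4876)
v = -48521445423/18203770070 (v = -84095*1/222826 - 186923*1/81695 = -84095/222826 - 186923/81695 = -48521445423/18203770070 ≈ -2.6655)
(c - 441002)*(v + I(580, 567)) = (4876 - 441002)*(-48521445423/18203770070 - 322) = -436126*(-5910135407963/18203770070) = 1288781857466635669/9101885035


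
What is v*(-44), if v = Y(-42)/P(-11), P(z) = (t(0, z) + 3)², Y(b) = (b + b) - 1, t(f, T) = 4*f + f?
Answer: 3740/9 ≈ 415.56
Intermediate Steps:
t(f, T) = 5*f
Y(b) = -1 + 2*b (Y(b) = 2*b - 1 = -1 + 2*b)
P(z) = 9 (P(z) = (5*0 + 3)² = (0 + 3)² = 3² = 9)
v = -85/9 (v = (-1 + 2*(-42))/9 = (-1 - 84)*(⅑) = -85*⅑ = -85/9 ≈ -9.4444)
v*(-44) = -85/9*(-44) = 3740/9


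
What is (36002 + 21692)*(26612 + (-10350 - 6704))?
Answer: 551439252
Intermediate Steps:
(36002 + 21692)*(26612 + (-10350 - 6704)) = 57694*(26612 - 17054) = 57694*9558 = 551439252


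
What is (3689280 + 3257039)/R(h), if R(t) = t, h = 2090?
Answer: 6946319/2090 ≈ 3323.6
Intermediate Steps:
(3689280 + 3257039)/R(h) = (3689280 + 3257039)/2090 = 6946319*(1/2090) = 6946319/2090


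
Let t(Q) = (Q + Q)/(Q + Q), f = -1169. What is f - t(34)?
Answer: -1170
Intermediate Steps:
t(Q) = 1 (t(Q) = (2*Q)/((2*Q)) = (2*Q)*(1/(2*Q)) = 1)
f - t(34) = -1169 - 1*1 = -1169 - 1 = -1170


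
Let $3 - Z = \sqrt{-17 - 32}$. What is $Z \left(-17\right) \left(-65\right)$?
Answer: $3315 - 7735 i \approx 3315.0 - 7735.0 i$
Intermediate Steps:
$Z = 3 - 7 i$ ($Z = 3 - \sqrt{-17 - 32} = 3 - \sqrt{-49} = 3 - 7 i \approx 3.0 - 7.0 i$)
$Z \left(-17\right) \left(-65\right) = \left(3 - 7 i\right) \left(-17\right) \left(-65\right) = \left(-51 + 119 i\right) \left(-65\right) = 3315 - 7735 i$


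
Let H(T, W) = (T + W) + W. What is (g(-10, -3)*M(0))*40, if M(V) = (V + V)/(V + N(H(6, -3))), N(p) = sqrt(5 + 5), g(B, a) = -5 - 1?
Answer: 0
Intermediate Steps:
H(T, W) = T + 2*W
g(B, a) = -6
N(p) = sqrt(10)
M(V) = 2*V/(V + sqrt(10)) (M(V) = (V + V)/(V + sqrt(10)) = (2*V)/(V + sqrt(10)) = 2*V/(V + sqrt(10)))
(g(-10, -3)*M(0))*40 = -12*0/(0 + sqrt(10))*40 = -12*0/(sqrt(10))*40 = -12*0*sqrt(10)/10*40 = -6*0*40 = 0*40 = 0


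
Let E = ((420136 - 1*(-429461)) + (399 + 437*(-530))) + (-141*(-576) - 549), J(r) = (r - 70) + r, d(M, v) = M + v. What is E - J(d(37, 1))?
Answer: 699047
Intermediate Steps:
J(r) = -70 + 2*r (J(r) = (-70 + r) + r = -70 + 2*r)
E = 699053 (E = ((420136 + 429461) + (399 - 231610)) + (81216 - 549) = (849597 - 231211) + 80667 = 618386 + 80667 = 699053)
E - J(d(37, 1)) = 699053 - (-70 + 2*(37 + 1)) = 699053 - (-70 + 2*38) = 699053 - (-70 + 76) = 699053 - 1*6 = 699053 - 6 = 699047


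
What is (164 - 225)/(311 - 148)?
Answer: -61/163 ≈ -0.37423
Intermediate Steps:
(164 - 225)/(311 - 148) = -61/163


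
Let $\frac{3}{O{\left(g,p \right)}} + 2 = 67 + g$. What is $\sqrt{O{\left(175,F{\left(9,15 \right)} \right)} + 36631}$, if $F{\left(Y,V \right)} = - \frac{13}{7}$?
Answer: $\frac{3 \sqrt{1628045}}{20} \approx 191.39$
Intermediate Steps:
$F{\left(Y,V \right)} = - \frac{13}{7}$ ($F{\left(Y,V \right)} = \left(-13\right) \frac{1}{7} = - \frac{13}{7}$)
$O{\left(g,p \right)} = \frac{3}{65 + g}$ ($O{\left(g,p \right)} = \frac{3}{-2 + \left(67 + g\right)} = \frac{3}{65 + g}$)
$\sqrt{O{\left(175,F{\left(9,15 \right)} \right)} + 36631} = \sqrt{\frac{3}{65 + 175} + 36631} = \sqrt{\frac{3}{240} + 36631} = \sqrt{3 \cdot \frac{1}{240} + 36631} = \sqrt{\frac{1}{80} + 36631} = \sqrt{\frac{2930481}{80}} = \frac{3 \sqrt{1628045}}{20}$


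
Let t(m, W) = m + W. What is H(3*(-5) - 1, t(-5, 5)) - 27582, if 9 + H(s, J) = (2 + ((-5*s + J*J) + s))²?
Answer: -23235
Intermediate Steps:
t(m, W) = W + m
H(s, J) = -9 + (2 + J² - 4*s)² (H(s, J) = -9 + (2 + ((-5*s + J*J) + s))² = -9 + (2 + ((-5*s + J²) + s))² = -9 + (2 + ((J² - 5*s) + s))² = -9 + (2 + (J² - 4*s))² = -9 + (2 + J² - 4*s)²)
H(3*(-5) - 1, t(-5, 5)) - 27582 = (-9 + (2 + (5 - 5)² - 4*(3*(-5) - 1))²) - 27582 = (-9 + (2 + 0² - 4*(-15 - 1))²) - 27582 = (-9 + (2 + 0 - 4*(-16))²) - 27582 = (-9 + (2 + 0 + 64)²) - 27582 = (-9 + 66²) - 27582 = (-9 + 4356) - 27582 = 4347 - 27582 = -23235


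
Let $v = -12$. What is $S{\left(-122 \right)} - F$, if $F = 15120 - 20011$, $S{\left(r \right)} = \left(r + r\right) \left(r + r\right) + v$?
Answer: $64415$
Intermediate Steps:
$S{\left(r \right)} = -12 + 4 r^{2}$ ($S{\left(r \right)} = \left(r + r\right) \left(r + r\right) - 12 = 2 r 2 r - 12 = 4 r^{2} - 12 = -12 + 4 r^{2}$)
$F = -4891$
$S{\left(-122 \right)} - F = \left(-12 + 4 \left(-122\right)^{2}\right) - -4891 = \left(-12 + 4 \cdot 14884\right) + 4891 = \left(-12 + 59536\right) + 4891 = 59524 + 4891 = 64415$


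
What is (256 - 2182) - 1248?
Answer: -3174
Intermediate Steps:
(256 - 2182) - 1248 = -1926 - 1248 = -3174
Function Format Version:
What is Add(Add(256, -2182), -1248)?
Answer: -3174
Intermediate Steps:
Add(Add(256, -2182), -1248) = Add(-1926, -1248) = -3174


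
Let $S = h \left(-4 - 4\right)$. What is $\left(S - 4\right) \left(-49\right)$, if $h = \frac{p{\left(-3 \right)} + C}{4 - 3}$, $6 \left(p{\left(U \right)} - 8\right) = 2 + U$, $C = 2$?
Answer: $\frac{12152}{3} \approx 4050.7$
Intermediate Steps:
$p{\left(U \right)} = \frac{25}{3} + \frac{U}{6}$ ($p{\left(U \right)} = 8 + \frac{2 + U}{6} = 8 + \left(\frac{1}{3} + \frac{U}{6}\right) = \frac{25}{3} + \frac{U}{6}$)
$h = \frac{59}{6}$ ($h = \frac{\left(\frac{25}{3} + \frac{1}{6} \left(-3\right)\right) + 2}{4 - 3} = \frac{\left(\frac{25}{3} - \frac{1}{2}\right) + 2}{1} = \left(\frac{47}{6} + 2\right) 1 = \frac{59}{6} \cdot 1 = \frac{59}{6} \approx 9.8333$)
$S = - \frac{236}{3}$ ($S = \frac{59 \left(-4 - 4\right)}{6} = \frac{59}{6} \left(-8\right) = - \frac{236}{3} \approx -78.667$)
$\left(S - 4\right) \left(-49\right) = \left(- \frac{236}{3} - 4\right) \left(-49\right) = \left(- \frac{248}{3}\right) \left(-49\right) = \frac{12152}{3}$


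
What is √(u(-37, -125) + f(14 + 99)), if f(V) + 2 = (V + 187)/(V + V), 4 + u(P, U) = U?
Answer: I*√1655789/113 ≈ 11.387*I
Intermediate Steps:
u(P, U) = -4 + U
f(V) = -2 + (187 + V)/(2*V) (f(V) = -2 + (V + 187)/(V + V) = -2 + (187 + V)/((2*V)) = -2 + (187 + V)*(1/(2*V)) = -2 + (187 + V)/(2*V))
√(u(-37, -125) + f(14 + 99)) = √((-4 - 125) + (187 - 3*(14 + 99))/(2*(14 + 99))) = √(-129 + (½)*(187 - 3*113)/113) = √(-129 + (½)*(1/113)*(187 - 339)) = √(-129 + (½)*(1/113)*(-152)) = √(-129 - 76/113) = √(-14653/113) = I*√1655789/113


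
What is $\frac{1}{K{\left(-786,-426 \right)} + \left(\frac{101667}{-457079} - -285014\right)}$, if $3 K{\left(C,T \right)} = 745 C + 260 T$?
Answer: $\frac{457079}{24181205749} \approx 1.8902 \cdot 10^{-5}$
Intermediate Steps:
$K{\left(C,T \right)} = \frac{260 T}{3} + \frac{745 C}{3}$ ($K{\left(C,T \right)} = \frac{745 C + 260 T}{3} = \frac{260 T + 745 C}{3} = \frac{260 T}{3} + \frac{745 C}{3}$)
$\frac{1}{K{\left(-786,-426 \right)} + \left(\frac{101667}{-457079} - -285014\right)} = \frac{1}{\left(\frac{260}{3} \left(-426\right) + \frac{745}{3} \left(-786\right)\right) + \left(\frac{101667}{-457079} - -285014\right)} = \frac{1}{\left(-36920 - 195190\right) + \left(101667 \left(- \frac{1}{457079}\right) + 285014\right)} = \frac{1}{-232110 + \left(- \frac{101667}{457079} + 285014\right)} = \frac{1}{-232110 + \frac{130273812439}{457079}} = \frac{1}{\frac{24181205749}{457079}} = \frac{457079}{24181205749}$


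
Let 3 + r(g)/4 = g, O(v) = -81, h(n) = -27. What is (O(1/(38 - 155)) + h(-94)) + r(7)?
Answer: -92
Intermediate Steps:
r(g) = -12 + 4*g
(O(1/(38 - 155)) + h(-94)) + r(7) = (-81 - 27) + (-12 + 4*7) = -108 + (-12 + 28) = -108 + 16 = -92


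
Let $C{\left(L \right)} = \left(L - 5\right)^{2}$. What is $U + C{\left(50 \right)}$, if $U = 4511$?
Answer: $6536$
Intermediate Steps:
$C{\left(L \right)} = \left(-5 + L\right)^{2}$
$U + C{\left(50 \right)} = 4511 + \left(-5 + 50\right)^{2} = 4511 + 45^{2} = 4511 + 2025 = 6536$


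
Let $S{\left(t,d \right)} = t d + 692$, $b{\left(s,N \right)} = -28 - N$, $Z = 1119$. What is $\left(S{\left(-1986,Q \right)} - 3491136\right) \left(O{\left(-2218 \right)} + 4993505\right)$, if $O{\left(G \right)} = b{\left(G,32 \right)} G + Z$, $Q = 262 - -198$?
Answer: $-22582428926816$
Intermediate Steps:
$Q = 460$ ($Q = 262 + 198 = 460$)
$S{\left(t,d \right)} = 692 + d t$ ($S{\left(t,d \right)} = d t + 692 = 692 + d t$)
$O{\left(G \right)} = 1119 - 60 G$ ($O{\left(G \right)} = \left(-28 - 32\right) G + 1119 = - 60 G + 1119 = 1119 - 60 G$)
$\left(S{\left(-1986,Q \right)} - 3491136\right) \left(O{\left(-2218 \right)} + 4993505\right) = \left(\left(692 + 460 \left(-1986\right)\right) - 3491136\right) \left(\left(1119 - -133080\right) + 4993505\right) = \left(\left(692 - 913560\right) - 3491136\right) \left(\left(1119 + 133080\right) + 4993505\right) = \left(-912868 - 3491136\right) \left(134199 + 4993505\right) = \left(-4404004\right) 5127704 = -22582428926816$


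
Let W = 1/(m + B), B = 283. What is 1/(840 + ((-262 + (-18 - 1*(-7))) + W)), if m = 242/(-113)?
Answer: 31737/17994992 ≈ 0.0017637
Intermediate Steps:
m = -242/113 (m = 242*(-1/113) = -242/113 ≈ -2.1416)
W = 113/31737 (W = 1/(-242/113 + 283) = 1/(31737/113) = 113/31737 ≈ 0.0035605)
1/(840 + ((-262 + (-18 - 1*(-7))) + W)) = 1/(840 + ((-262 + (-18 - 1*(-7))) + 113/31737)) = 1/(840 + ((-262 + (-18 + 7)) + 113/31737)) = 1/(840 + ((-262 - 11) + 113/31737)) = 1/(840 + (-273 + 113/31737)) = 1/(840 - 8664088/31737) = 1/(17994992/31737) = 31737/17994992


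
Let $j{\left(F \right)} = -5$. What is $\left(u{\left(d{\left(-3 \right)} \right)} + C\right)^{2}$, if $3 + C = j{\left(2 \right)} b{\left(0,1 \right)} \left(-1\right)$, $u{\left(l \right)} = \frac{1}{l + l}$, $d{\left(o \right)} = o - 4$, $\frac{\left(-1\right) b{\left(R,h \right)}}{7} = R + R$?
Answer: $\frac{1849}{196} \approx 9.4337$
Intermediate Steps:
$b{\left(R,h \right)} = - 14 R$ ($b{\left(R,h \right)} = - 7 \left(R + R\right) = - 7 \cdot 2 R = - 14 R$)
$d{\left(o \right)} = -4 + o$ ($d{\left(o \right)} = o - 4 = -4 + o$)
$u{\left(l \right)} = \frac{1}{2 l}$
$C = -3$ ($C = -3 + - 5 \left(\left(-14\right) 0\right) \left(-1\right) = -3 + \left(-5\right) 0 \left(-1\right) = -3 + 0 \left(-1\right) = -3 + 0 = -3$)
$\left(u{\left(d{\left(-3 \right)} \right)} + C\right)^{2} = \left(\frac{1}{2 \left(-4 - 3\right)} - 3\right)^{2} = \left(\frac{1}{2 \left(-7\right)} - 3\right)^{2} = \left(\frac{1}{2} \left(- \frac{1}{7}\right) - 3\right)^{2} = \left(- \frac{1}{14} - 3\right)^{2} = \left(- \frac{43}{14}\right)^{2} = \frac{1849}{196}$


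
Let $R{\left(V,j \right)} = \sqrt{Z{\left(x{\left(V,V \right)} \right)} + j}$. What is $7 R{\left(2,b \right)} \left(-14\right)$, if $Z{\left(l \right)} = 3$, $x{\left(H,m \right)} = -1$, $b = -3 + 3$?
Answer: $- 98 \sqrt{3} \approx -169.74$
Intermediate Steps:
$b = 0$
$R{\left(V,j \right)} = \sqrt{3 + j}$
$7 R{\left(2,b \right)} \left(-14\right) = 7 \sqrt{3 + 0} \left(-14\right) = 7 \sqrt{3} \left(-14\right) = - 98 \sqrt{3}$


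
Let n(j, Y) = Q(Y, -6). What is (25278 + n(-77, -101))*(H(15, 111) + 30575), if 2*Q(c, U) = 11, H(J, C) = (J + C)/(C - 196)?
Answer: 131410940683/170 ≈ 7.7301e+8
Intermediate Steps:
H(J, C) = (C + J)/(-196 + C)
Q(c, U) = 11/2 (Q(c, U) = (½)*11 = 11/2)
n(j, Y) = 11/2
(25278 + n(-77, -101))*(H(15, 111) + 30575) = (25278 + 11/2)*((111 + 15)/(-196 + 111) + 30575) = 50567*(126/(-85) + 30575)/2 = 50567*(-1/85*126 + 30575)/2 = 50567*(-126/85 + 30575)/2 = (50567/2)*(2598749/85) = 131410940683/170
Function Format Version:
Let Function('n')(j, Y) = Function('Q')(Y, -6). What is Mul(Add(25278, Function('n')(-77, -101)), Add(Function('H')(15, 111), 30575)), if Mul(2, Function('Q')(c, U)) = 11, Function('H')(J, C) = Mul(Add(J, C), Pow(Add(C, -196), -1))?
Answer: Rational(131410940683, 170) ≈ 7.7301e+8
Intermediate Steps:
Function('H')(J, C) = Mul(Pow(Add(-196, C), -1), Add(C, J)) (Function('H')(J, C) = Mul(Add(C, J), Pow(Add(-196, C), -1)) = Mul(Pow(Add(-196, C), -1), Add(C, J)))
Function('Q')(c, U) = Rational(11, 2) (Function('Q')(c, U) = Mul(Rational(1, 2), 11) = Rational(11, 2))
Function('n')(j, Y) = Rational(11, 2)
Mul(Add(25278, Function('n')(-77, -101)), Add(Function('H')(15, 111), 30575)) = Mul(Add(25278, Rational(11, 2)), Add(Mul(Pow(Add(-196, 111), -1), Add(111, 15)), 30575)) = Mul(Rational(50567, 2), Add(Mul(Pow(-85, -1), 126), 30575)) = Mul(Rational(50567, 2), Add(Mul(Rational(-1, 85), 126), 30575)) = Mul(Rational(50567, 2), Add(Rational(-126, 85), 30575)) = Mul(Rational(50567, 2), Rational(2598749, 85)) = Rational(131410940683, 170)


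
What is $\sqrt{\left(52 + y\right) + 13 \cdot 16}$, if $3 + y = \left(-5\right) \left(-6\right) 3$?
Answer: $\sqrt{347} \approx 18.628$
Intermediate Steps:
$y = 87$ ($y = -3 + \left(-5\right) \left(-6\right) 3 = -3 + 30 \cdot 3 = -3 + 90 = 87$)
$\sqrt{\left(52 + y\right) + 13 \cdot 16} = \sqrt{\left(52 + 87\right) + 13 \cdot 16} = \sqrt{139 + 208} = \sqrt{347}$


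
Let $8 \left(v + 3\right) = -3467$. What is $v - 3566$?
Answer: $- \frac{32019}{8} \approx -4002.4$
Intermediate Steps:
$v = - \frac{3491}{8}$ ($v = -3 + \frac{1}{8} \left(-3467\right) = -3 - \frac{3467}{8} = - \frac{3491}{8} \approx -436.38$)
$v - 3566 = - \frac{3491}{8} - 3566 = - \frac{32019}{8}$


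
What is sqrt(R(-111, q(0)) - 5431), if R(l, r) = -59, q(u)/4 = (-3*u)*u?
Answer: 3*I*sqrt(610) ≈ 74.094*I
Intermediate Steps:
q(u) = -12*u**2 (q(u) = 4*((-3*u)*u) = 4*(-3*u**2) = -12*u**2)
sqrt(R(-111, q(0)) - 5431) = sqrt(-59 - 5431) = sqrt(-5490) = 3*I*sqrt(610)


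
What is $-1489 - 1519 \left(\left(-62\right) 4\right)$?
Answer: $375223$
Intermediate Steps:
$-1489 - 1519 \left(\left(-62\right) 4\right) = -1489 - -376712 = -1489 + 376712 = 375223$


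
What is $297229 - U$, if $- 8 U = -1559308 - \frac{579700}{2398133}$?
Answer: $\frac{245366104499}{2398133} \approx 1.0232 \cdot 10^{5}$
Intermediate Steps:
$U = \frac{467428568958}{2398133}$ ($U = - \frac{-1559308 - \frac{579700}{2398133}}{8} = \left(- \frac{1}{8}\right) \left(- \frac{3739428551664}{2398133}\right) = \frac{467428568958}{2398133} \approx 1.9491 \cdot 10^{5}$)
$297229 - U = 297229 - \frac{467428568958}{2398133} = \frac{245366104499}{2398133}$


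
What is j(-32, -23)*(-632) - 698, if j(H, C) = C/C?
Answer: -1330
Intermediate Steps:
j(H, C) = 1
j(-32, -23)*(-632) - 698 = 1*(-632) - 698 = -632 - 698 = -1330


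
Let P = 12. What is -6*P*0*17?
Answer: 0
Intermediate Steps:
-6*P*0*17 = -72*0*17 = -6*0*17 = 0*17 = 0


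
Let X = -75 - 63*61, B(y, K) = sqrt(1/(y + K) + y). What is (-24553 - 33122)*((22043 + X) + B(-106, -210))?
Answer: -1045359375 - 57675*I*sqrt(2646263)/158 ≈ -1.0454e+9 - 5.9381e+5*I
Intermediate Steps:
B(y, K) = sqrt(y + 1/(K + y)) (B(y, K) = sqrt(1/(K + y) + y) = sqrt(y + 1/(K + y)))
X = -3918 (X = -75 - 3843 = -3918)
(-24553 - 33122)*((22043 + X) + B(-106, -210)) = (-24553 - 33122)*((22043 - 3918) + sqrt((1 - 106*(-210 - 106))/(-210 - 106))) = -57675*(18125 + sqrt((1 - 106*(-316))/(-316))) = -57675*(18125 + sqrt(-(1 + 33496)/316)) = -57675*(18125 + sqrt(-1/316*33497)) = -57675*(18125 + sqrt(-33497/316)) = -57675*(18125 + I*sqrt(2646263)/158) = -1045359375 - 57675*I*sqrt(2646263)/158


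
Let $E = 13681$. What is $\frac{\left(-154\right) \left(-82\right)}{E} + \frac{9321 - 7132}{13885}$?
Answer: $\frac{205287489}{189960685} \approx 1.0807$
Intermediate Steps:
$\frac{\left(-154\right) \left(-82\right)}{E} + \frac{9321 - 7132}{13885} = \frac{\left(-154\right) \left(-82\right)}{13681} + \frac{9321 - 7132}{13885} = 12628 \cdot \frac{1}{13681} + \left(9321 - 7132\right) \frac{1}{13885} = \frac{12628}{13681} + 2189 \cdot \frac{1}{13885} = \frac{12628}{13681} + \frac{2189}{13885} = \frac{205287489}{189960685}$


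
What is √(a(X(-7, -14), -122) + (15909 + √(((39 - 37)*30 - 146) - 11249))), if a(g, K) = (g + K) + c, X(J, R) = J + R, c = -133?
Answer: √(15633 + I*√11335) ≈ 125.03 + 0.4258*I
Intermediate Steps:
a(g, K) = -133 + K + g (a(g, K) = (g + K) - 133 = (K + g) - 133 = -133 + K + g)
√(a(X(-7, -14), -122) + (15909 + √(((39 - 37)*30 - 146) - 11249))) = √((-133 - 122 + (-7 - 14)) + (15909 + √(((39 - 37)*30 - 146) - 11249))) = √((-133 - 122 - 21) + (15909 + √((2*30 - 146) - 11249))) = √(-276 + (15909 + √((60 - 146) - 11249))) = √(-276 + (15909 + √(-86 - 11249))) = √(-276 + (15909 + √(-11335))) = √(-276 + (15909 + I*√11335)) = √(15633 + I*√11335)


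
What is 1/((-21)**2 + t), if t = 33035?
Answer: 1/33476 ≈ 2.9872e-5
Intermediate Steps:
1/((-21)**2 + t) = 1/((-21)**2 + 33035) = 1/(441 + 33035) = 1/33476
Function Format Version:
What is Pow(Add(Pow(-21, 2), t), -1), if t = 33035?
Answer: Rational(1, 33476) ≈ 2.9872e-5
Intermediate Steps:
Pow(Add(Pow(-21, 2), t), -1) = Pow(Add(Pow(-21, 2), 33035), -1) = Pow(Add(441, 33035), -1) = Pow(33476, -1) = Rational(1, 33476)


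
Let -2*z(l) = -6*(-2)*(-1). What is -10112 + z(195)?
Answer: -10106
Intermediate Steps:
z(l) = 6 (z(l) = -(-6*(-2))*(-1)/2 = -6*(-1) = -½*(-12) = 6)
-10112 + z(195) = -10112 + 6 = -10106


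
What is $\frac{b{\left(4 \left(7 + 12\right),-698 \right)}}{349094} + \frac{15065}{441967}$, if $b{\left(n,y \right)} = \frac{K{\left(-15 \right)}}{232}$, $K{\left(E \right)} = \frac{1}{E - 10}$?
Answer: $\frac{30502785996033}{894870561808400} \approx 0.034086$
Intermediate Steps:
$K{\left(E \right)} = \frac{1}{-10 + E}$
$b{\left(n,y \right)} = - \frac{1}{5800}$ ($b{\left(n,y \right)} = \frac{1}{\left(-10 - 15\right) 232} = \frac{1}{-25} \cdot \frac{1}{232} = \left(- \frac{1}{25}\right) \frac{1}{232} = - \frac{1}{5800}$)
$\frac{b{\left(4 \left(7 + 12\right),-698 \right)}}{349094} + \frac{15065}{441967} = - \frac{1}{5800 \cdot 349094} + \frac{15065}{441967} = \left(- \frac{1}{5800}\right) \frac{1}{349094} + 15065 \cdot \frac{1}{441967} = - \frac{1}{2024745200} + \frac{15065}{441967} = \frac{30502785996033}{894870561808400}$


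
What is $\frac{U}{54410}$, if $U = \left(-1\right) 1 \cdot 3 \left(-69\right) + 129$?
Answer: $\frac{168}{27205} \approx 0.0061753$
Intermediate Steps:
$U = 336$ ($U = \left(-1\right) 3 \left(-69\right) + 129 = \left(-3\right) \left(-69\right) + 129 = 207 + 129 = 336$)
$\frac{U}{54410} = \frac{336}{54410} = 336 \cdot \frac{1}{54410} = \frac{168}{27205}$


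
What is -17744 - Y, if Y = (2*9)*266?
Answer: -22532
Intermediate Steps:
Y = 4788 (Y = 18*266 = 4788)
-17744 - Y = -17744 - 1*4788 = -17744 - 4788 = -22532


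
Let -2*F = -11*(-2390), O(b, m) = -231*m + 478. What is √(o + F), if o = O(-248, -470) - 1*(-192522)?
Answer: 5*√11537 ≈ 537.05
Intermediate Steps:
O(b, m) = 478 - 231*m
o = 301570 (o = (478 - 231*(-470)) - 1*(-192522) = (478 + 108570) + 192522 = 109048 + 192522 = 301570)
F = -13145 (F = -(-11)*(-2390)/2 = -½*26290 = -13145)
√(o + F) = √(301570 - 13145) = √288425 = 5*√11537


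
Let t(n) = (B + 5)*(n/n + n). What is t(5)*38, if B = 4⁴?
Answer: 59508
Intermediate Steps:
B = 256
t(n) = 261 + 261*n (t(n) = (256 + 5)*(n/n + n) = 261*(1 + n) = 261 + 261*n)
t(5)*38 = (261 + 261*5)*38 = (261 + 1305)*38 = 1566*38 = 59508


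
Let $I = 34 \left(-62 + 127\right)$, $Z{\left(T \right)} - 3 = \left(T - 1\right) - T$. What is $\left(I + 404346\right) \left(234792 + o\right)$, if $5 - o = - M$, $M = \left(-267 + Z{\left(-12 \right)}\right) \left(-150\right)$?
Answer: $111618730132$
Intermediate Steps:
$Z{\left(T \right)} = 2$ ($Z{\left(T \right)} = 3 + \left(\left(T - 1\right) - T\right) = 3 + \left(\left(-1 + T\right) - T\right) = 3 - 1 = 2$)
$I = 2210$ ($I = 34 \cdot 65 = 2210$)
$M = 39750$ ($M = \left(-267 + 2\right) \left(-150\right) = \left(-265\right) \left(-150\right) = 39750$)
$o = 39755$ ($o = 5 - \left(-1\right) 39750 = 5 - -39750 = 5 + 39750 = 39755$)
$\left(I + 404346\right) \left(234792 + o\right) = \left(2210 + 404346\right) \left(234792 + 39755\right) = 406556 \cdot 274547 = 111618730132$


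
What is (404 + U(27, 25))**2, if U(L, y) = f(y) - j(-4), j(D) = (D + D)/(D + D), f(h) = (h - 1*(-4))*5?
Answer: 300304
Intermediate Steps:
f(h) = 20 + 5*h (f(h) = (h + 4)*5 = (4 + h)*5 = 20 + 5*h)
j(D) = 1 (j(D) = (2*D)/((2*D)) = (2*D)*(1/(2*D)) = 1)
U(L, y) = 19 + 5*y (U(L, y) = (20 + 5*y) - 1*1 = (20 + 5*y) - 1 = 19 + 5*y)
(404 + U(27, 25))**2 = (404 + (19 + 5*25))**2 = (404 + (19 + 125))**2 = (404 + 144)**2 = 548**2 = 300304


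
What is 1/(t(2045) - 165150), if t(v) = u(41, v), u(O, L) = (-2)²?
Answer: -1/165146 ≈ -6.0552e-6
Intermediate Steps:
u(O, L) = 4
t(v) = 4
1/(t(2045) - 165150) = 1/(4 - 165150) = 1/(-165146) = -1/165146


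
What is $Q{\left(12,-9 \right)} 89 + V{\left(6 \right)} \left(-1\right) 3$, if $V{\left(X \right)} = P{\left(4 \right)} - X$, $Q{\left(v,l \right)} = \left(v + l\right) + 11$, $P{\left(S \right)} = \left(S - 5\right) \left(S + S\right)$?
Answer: $1288$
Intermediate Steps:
$P{\left(S \right)} = 2 S \left(-5 + S\right)$ ($P{\left(S \right)} = \left(-5 + S\right) 2 S = 2 S \left(-5 + S\right)$)
$Q{\left(v,l \right)} = 11 + l + v$ ($Q{\left(v,l \right)} = \left(l + v\right) + 11 = 11 + l + v$)
$V{\left(X \right)} = -8 - X$ ($V{\left(X \right)} = 2 \cdot 4 \left(-5 + 4\right) - X = 2 \cdot 4 \left(-1\right) - X = -8 - X$)
$Q{\left(12,-9 \right)} 89 + V{\left(6 \right)} \left(-1\right) 3 = \left(11 - 9 + 12\right) 89 + \left(-8 - 6\right) \left(-1\right) 3 = 14 \cdot 89 + \left(-8 - 6\right) \left(-1\right) 3 = 1246 + \left(-14\right) \left(-1\right) 3 = 1246 + 14 \cdot 3 = 1246 + 42 = 1288$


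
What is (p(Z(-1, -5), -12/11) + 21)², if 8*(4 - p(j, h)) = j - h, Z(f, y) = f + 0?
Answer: 4835601/7744 ≈ 624.43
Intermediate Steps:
Z(f, y) = f
p(j, h) = 4 - j/8 + h/8 (p(j, h) = 4 - (j - h)/8 = 4 + (-j/8 + h/8) = 4 - j/8 + h/8)
(p(Z(-1, -5), -12/11) + 21)² = ((4 - ⅛*(-1) + (-12/11)/8) + 21)² = ((4 + ⅛ + (-12*1/11)/8) + 21)² = ((4 + ⅛ + (⅛)*(-12/11)) + 21)² = ((4 + ⅛ - 3/22) + 21)² = (351/88 + 21)² = (2199/88)² = 4835601/7744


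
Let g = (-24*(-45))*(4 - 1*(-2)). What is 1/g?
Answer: 1/6480 ≈ 0.00015432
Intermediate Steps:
g = 6480 (g = 1080*(4 + 2) = 1080*6 = 6480)
1/g = 1/6480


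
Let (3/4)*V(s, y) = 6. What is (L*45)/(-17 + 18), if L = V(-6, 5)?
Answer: 360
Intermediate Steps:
V(s, y) = 8 (V(s, y) = (4/3)*6 = 8)
L = 8
(L*45)/(-17 + 18) = (8*45)/(-17 + 18) = 360/1 = 360*1 = 360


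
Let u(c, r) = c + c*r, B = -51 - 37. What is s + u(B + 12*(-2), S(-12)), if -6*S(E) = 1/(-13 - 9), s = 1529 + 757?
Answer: 71714/33 ≈ 2173.2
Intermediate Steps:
s = 2286
B = -88
S(E) = 1/132 (S(E) = -1/(6*(-13 - 9)) = -⅙/(-22) = -⅙*(-1/22) = 1/132)
s + u(B + 12*(-2), S(-12)) = 2286 + (-88 + 12*(-2))*(1 + 1/132) = 2286 + (-88 - 24)*(133/132) = 2286 - 112*133/132 = 2286 - 3724/33 = 71714/33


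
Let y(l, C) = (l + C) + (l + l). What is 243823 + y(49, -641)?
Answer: 243329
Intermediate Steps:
y(l, C) = C + 3*l (y(l, C) = (C + l) + 2*l = C + 3*l)
243823 + y(49, -641) = 243823 + (-641 + 3*49) = 243823 + (-641 + 147) = 243823 - 494 = 243329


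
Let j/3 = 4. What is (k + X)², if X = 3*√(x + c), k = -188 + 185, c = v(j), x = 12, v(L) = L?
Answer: 225 - 36*√6 ≈ 136.82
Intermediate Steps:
j = 12 (j = 3*4 = 12)
c = 12
k = -3
X = 6*√6 (X = 3*√(12 + 12) = 3*√24 = 3*(2*√6) = 6*√6 ≈ 14.697)
(k + X)² = (-3 + 6*√6)²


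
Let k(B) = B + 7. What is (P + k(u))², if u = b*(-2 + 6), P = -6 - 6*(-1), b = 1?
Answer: 121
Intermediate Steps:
P = 0 (P = -6 + 6 = 0)
u = 4 (u = 1*(-2 + 6) = 1*4 = 4)
k(B) = 7 + B
(P + k(u))² = (0 + (7 + 4))² = (0 + 11)² = 11² = 121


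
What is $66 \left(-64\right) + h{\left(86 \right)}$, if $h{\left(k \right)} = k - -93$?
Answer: $-4045$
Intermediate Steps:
$h{\left(k \right)} = 93 + k$ ($h{\left(k \right)} = k + 93 = 93 + k$)
$66 \left(-64\right) + h{\left(86 \right)} = 66 \left(-64\right) + \left(93 + 86\right) = -4224 + 179 = -4045$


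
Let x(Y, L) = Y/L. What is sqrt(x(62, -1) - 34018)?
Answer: 4*I*sqrt(2130) ≈ 184.61*I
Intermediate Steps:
sqrt(x(62, -1) - 34018) = sqrt(62/(-1) - 34018) = sqrt(62*(-1) - 34018) = sqrt(-62 - 34018) = sqrt(-34080) = 4*I*sqrt(2130)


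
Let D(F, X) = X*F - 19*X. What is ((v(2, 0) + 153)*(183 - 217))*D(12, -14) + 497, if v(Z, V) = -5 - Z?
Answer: -485975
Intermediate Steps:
D(F, X) = -19*X + F*X (D(F, X) = F*X - 19*X = -19*X + F*X)
((v(2, 0) + 153)*(183 - 217))*D(12, -14) + 497 = (((-5 - 1*2) + 153)*(183 - 217))*(-14*(-19 + 12)) + 497 = (((-5 - 2) + 153)*(-34))*(-14*(-7)) + 497 = ((-7 + 153)*(-34))*98 + 497 = (146*(-34))*98 + 497 = -4964*98 + 497 = -486472 + 497 = -485975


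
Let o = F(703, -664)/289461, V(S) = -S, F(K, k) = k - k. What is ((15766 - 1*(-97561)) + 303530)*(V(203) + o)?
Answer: -84621971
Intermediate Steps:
F(K, k) = 0
o = 0 (o = 0/289461 = 0*(1/289461) = 0)
((15766 - 1*(-97561)) + 303530)*(V(203) + o) = ((15766 - 1*(-97561)) + 303530)*(-1*203 + 0) = ((15766 + 97561) + 303530)*(-203 + 0) = (113327 + 303530)*(-203) = 416857*(-203) = -84621971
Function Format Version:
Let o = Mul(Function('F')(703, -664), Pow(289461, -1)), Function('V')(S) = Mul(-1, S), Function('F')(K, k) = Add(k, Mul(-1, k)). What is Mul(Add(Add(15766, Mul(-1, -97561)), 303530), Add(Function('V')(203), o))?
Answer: -84621971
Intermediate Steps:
Function('F')(K, k) = 0
o = 0 (o = Mul(0, Pow(289461, -1)) = Mul(0, Rational(1, 289461)) = 0)
Mul(Add(Add(15766, Mul(-1, -97561)), 303530), Add(Function('V')(203), o)) = Mul(Add(Add(15766, Mul(-1, -97561)), 303530), Add(Mul(-1, 203), 0)) = Mul(Add(Add(15766, 97561), 303530), Add(-203, 0)) = Mul(Add(113327, 303530), -203) = Mul(416857, -203) = -84621971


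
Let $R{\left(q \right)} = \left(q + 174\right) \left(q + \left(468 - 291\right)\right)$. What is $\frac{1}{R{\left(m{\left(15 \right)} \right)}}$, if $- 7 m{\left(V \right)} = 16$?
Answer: $\frac{49}{1470046} \approx 3.3332 \cdot 10^{-5}$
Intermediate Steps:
$m{\left(V \right)} = - \frac{16}{7}$ ($m{\left(V \right)} = \left(- \frac{1}{7}\right) 16 = - \frac{16}{7}$)
$R{\left(q \right)} = \left(174 + q\right) \left(177 + q\right)$ ($R{\left(q \right)} = \left(174 + q\right) \left(q + \left(468 - 291\right)\right) = \left(174 + q\right) \left(q + 177\right) = \left(174 + q\right) \left(177 + q\right)$)
$\frac{1}{R{\left(m{\left(15 \right)} \right)}} = \frac{1}{30798 + \left(- \frac{16}{7}\right)^{2} + 351 \left(- \frac{16}{7}\right)} = \frac{1}{30798 + \frac{256}{49} - \frac{5616}{7}} = \frac{1}{\frac{1470046}{49}} = \frac{49}{1470046}$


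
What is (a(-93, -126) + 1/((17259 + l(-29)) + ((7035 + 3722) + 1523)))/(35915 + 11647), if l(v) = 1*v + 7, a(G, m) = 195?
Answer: 2877908/701943777 ≈ 0.0040999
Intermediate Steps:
l(v) = 7 + v (l(v) = v + 7 = 7 + v)
(a(-93, -126) + 1/((17259 + l(-29)) + ((7035 + 3722) + 1523)))/(35915 + 11647) = (195 + 1/((17259 + (7 - 29)) + ((7035 + 3722) + 1523)))/(35915 + 11647) = (195 + 1/((17259 - 22) + (10757 + 1523)))/47562 = (195 + 1/(17237 + 12280))*(1/47562) = (195 + 1/29517)*(1/47562) = (5755816/29517)*(1/47562) = 2877908/701943777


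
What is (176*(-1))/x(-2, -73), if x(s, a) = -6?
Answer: 88/3 ≈ 29.333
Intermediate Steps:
(176*(-1))/x(-2, -73) = (176*(-1))/(-6) = -176*(-⅙) = 88/3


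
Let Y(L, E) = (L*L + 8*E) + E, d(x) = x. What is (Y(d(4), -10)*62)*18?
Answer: -82584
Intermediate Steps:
Y(L, E) = L**2 + 9*E (Y(L, E) = (L**2 + 8*E) + E = L**2 + 9*E)
(Y(d(4), -10)*62)*18 = ((4**2 + 9*(-10))*62)*18 = ((16 - 90)*62)*18 = -74*62*18 = -4588*18 = -82584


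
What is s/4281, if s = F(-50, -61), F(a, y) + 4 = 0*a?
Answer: -4/4281 ≈ -0.00093436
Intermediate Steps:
F(a, y) = -4 (F(a, y) = -4 + 0*a = -4 + 0 = -4)
s = -4
s/4281 = -4/4281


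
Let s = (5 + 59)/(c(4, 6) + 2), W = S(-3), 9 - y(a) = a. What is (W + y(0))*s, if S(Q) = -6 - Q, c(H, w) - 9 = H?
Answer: 128/5 ≈ 25.600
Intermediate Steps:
y(a) = 9 - a
c(H, w) = 9 + H
W = -3 (W = -6 - 1*(-3) = -6 + 3 = -3)
s = 64/15 (s = (5 + 59)/((9 + 4) + 2) = 64/(13 + 2) = 64/15 ≈ 4.2667)
(W + y(0))*s = (-3 + (9 - 1*0))*(64/15) = (-3 + (9 + 0))*(64/15) = (-3 + 9)*(64/15) = 6*(64/15) = 128/5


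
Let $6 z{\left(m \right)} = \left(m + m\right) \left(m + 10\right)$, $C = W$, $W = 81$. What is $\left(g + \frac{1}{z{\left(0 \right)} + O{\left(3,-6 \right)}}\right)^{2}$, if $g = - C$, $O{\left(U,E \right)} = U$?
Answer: $\frac{58564}{9} \approx 6507.1$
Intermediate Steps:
$C = 81$
$z{\left(m \right)} = \frac{m \left(10 + m\right)}{3}$ ($z{\left(m \right)} = \frac{\left(m + m\right) \left(m + 10\right)}{6} = \frac{2 m \left(10 + m\right)}{6} = \frac{m \left(10 + m\right)}{3}$)
$g = -81$ ($g = \left(-1\right) 81 = -81$)
$\left(g + \frac{1}{z{\left(0 \right)} + O{\left(3,-6 \right)}}\right)^{2} = \left(-81 + \frac{1}{\frac{1}{3} \cdot 0 \left(10 + 0\right) + 3}\right)^{2} = \left(-81 + \frac{1}{\frac{1}{3} \cdot 0 \cdot 10 + 3}\right)^{2} = \left(-81 + \frac{1}{0 + 3}\right)^{2} = \left(-81 + \frac{1}{3}\right)^{2} = \left(- \frac{242}{3}\right)^{2} = \frac{58564}{9}$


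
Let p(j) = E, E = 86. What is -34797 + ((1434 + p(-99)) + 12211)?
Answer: -21066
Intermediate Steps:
p(j) = 86
-34797 + ((1434 + p(-99)) + 12211) = -34797 + ((1434 + 86) + 12211) = -34797 + (1520 + 12211) = -34797 + 13731 = -21066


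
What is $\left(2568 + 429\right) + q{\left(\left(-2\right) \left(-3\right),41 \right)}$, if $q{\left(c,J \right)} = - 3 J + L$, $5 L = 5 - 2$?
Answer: $\frac{14373}{5} \approx 2874.6$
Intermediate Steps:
$L = \frac{3}{5}$ ($L = \frac{5 - 2}{5} = \frac{1}{5} \cdot 3 = \frac{3}{5} \approx 0.6$)
$q{\left(c,J \right)} = \frac{3}{5} - 3 J$ ($q{\left(c,J \right)} = - 3 J + \frac{3}{5} = \frac{3}{5} - 3 J$)
$\left(2568 + 429\right) + q{\left(\left(-2\right) \left(-3\right),41 \right)} = \left(2568 + 429\right) + \left(\frac{3}{5} - 123\right) = 2997 + \left(\frac{3}{5} - 123\right) = 2997 - \frac{612}{5} = \frac{14373}{5}$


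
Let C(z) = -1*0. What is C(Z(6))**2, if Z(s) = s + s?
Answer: 0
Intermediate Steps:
Z(s) = 2*s
C(z) = 0
C(Z(6))**2 = 0**2 = 0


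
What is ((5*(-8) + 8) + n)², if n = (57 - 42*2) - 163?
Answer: 49284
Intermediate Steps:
n = -190 (n = (57 - 1*84) - 163 = (57 - 84) - 163 = -27 - 163 = -190)
((5*(-8) + 8) + n)² = ((5*(-8) + 8) - 190)² = ((-40 + 8) - 190)² = (-32 - 190)² = (-222)² = 49284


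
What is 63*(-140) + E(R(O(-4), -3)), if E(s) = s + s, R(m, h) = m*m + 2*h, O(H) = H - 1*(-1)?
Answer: -8814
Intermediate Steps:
O(H) = 1 + H (O(H) = H + 1 = 1 + H)
R(m, h) = m² + 2*h
E(s) = 2*s
63*(-140) + E(R(O(-4), -3)) = 63*(-140) + 2*((1 - 4)² + 2*(-3)) = -8820 + 2*((-3)² - 6) = -8820 + 2*(9 - 6) = -8820 + 2*3 = -8820 + 6 = -8814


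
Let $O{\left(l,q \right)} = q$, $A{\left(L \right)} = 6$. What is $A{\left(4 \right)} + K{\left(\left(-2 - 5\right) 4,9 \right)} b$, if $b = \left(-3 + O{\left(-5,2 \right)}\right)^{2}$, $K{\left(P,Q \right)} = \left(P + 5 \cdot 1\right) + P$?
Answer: $-45$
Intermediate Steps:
$K{\left(P,Q \right)} = 5 + 2 P$ ($K{\left(P,Q \right)} = \left(P + 5\right) + P = \left(5 + P\right) + P = 5 + 2 P$)
$b = 1$ ($b = \left(-3 + 2\right)^{2} = \left(-1\right)^{2} = 1$)
$A{\left(4 \right)} + K{\left(\left(-2 - 5\right) 4,9 \right)} b = 6 + \left(5 + 2 \left(-2 - 5\right) 4\right) 1 = 6 + \left(5 + 2 \left(\left(-7\right) 4\right)\right) 1 = 6 + \left(5 + 2 \left(-28\right)\right) 1 = 6 + \left(5 - 56\right) 1 = 6 - 51 = -45$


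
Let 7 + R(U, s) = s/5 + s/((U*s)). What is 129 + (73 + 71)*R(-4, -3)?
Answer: -5007/5 ≈ -1001.4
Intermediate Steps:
R(U, s) = -7 + 1/U + s/5 (R(U, s) = -7 + (s/5 + s/((U*s))) = -7 + (s*(1/5) + s*(1/(U*s))) = -7 + (s/5 + 1/U) = -7 + (1/U + s/5) = -7 + 1/U + s/5)
129 + (73 + 71)*R(-4, -3) = 129 + (73 + 71)*(-7 + 1/(-4) + (1/5)*(-3)) = 129 + 144*(-7 - 1/4 - 3/5) = 129 + 144*(-157/20) = 129 - 5652/5 = -5007/5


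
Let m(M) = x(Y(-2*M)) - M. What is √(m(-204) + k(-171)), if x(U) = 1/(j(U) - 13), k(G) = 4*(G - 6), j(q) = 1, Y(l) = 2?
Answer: I*√18147/6 ≈ 22.452*I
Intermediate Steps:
k(G) = -24 + 4*G (k(G) = 4*(-6 + G) = -24 + 4*G)
x(U) = -1/12 (x(U) = 1/(1 - 13) = 1/(-12) = -1/12)
m(M) = -1/12 - M
√(m(-204) + k(-171)) = √((-1/12 - 1*(-204)) + (-24 + 4*(-171))) = √((-1/12 + 204) + (-24 - 684)) = √(2447/12 - 708) = √(-6049/12) = I*√18147/6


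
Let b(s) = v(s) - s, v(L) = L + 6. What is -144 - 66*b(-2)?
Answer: -540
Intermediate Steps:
v(L) = 6 + L
b(s) = 6 (b(s) = (6 + s) - s = 6)
-144 - 66*b(-2) = -144 - 66*6 = -144 - 396 = -540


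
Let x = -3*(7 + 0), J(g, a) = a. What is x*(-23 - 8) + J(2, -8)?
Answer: 643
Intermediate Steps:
x = -21 (x = -3*7 = -21)
x*(-23 - 8) + J(2, -8) = -21*(-23 - 8) - 8 = -21*(-31) - 8 = 651 - 8 = 643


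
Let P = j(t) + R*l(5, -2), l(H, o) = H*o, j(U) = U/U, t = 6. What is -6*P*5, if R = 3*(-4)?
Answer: -3630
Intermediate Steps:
R = -12
j(U) = 1
P = 121 (P = 1 - 60*(-2) = 1 - 12*(-10) = 1 + 120 = 121)
-6*P*5 = -6*121*5 = -726*5 = -3630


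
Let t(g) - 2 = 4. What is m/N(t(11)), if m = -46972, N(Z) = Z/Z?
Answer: -46972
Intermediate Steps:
t(g) = 6 (t(g) = 2 + 4 = 6)
N(Z) = 1
m/N(t(11)) = -46972/1 = -46972*1 = -46972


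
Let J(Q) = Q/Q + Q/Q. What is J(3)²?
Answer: 4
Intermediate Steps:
J(Q) = 2 (J(Q) = 1 + 1 = 2)
J(3)² = 2² = 4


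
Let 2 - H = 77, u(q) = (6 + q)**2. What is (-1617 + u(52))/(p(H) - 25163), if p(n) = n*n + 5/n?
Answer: -26205/293071 ≈ -0.089415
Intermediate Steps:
H = -75 (H = 2 - 1*77 = 2 - 77 = -75)
p(n) = n**2 + 5/n
(-1617 + u(52))/(p(H) - 25163) = (-1617 + (6 + 52)**2)/((5 + (-75)**3)/(-75) - 25163) = (-1617 + 58**2)/(-(5 - 421875)/75 - 25163) = (-1617 + 3364)/(-1/75*(-421870) - 25163) = 1747/(84374/15 - 25163) = 1747/(-293071/15) = 1747*(-15/293071) = -26205/293071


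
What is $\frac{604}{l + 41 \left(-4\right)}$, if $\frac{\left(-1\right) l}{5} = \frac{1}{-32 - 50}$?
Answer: $- \frac{49528}{13443} \approx -3.6843$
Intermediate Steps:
$l = \frac{5}{82}$ ($l = - \frac{5}{-32 - 50} = - \frac{5}{-82} = \left(-5\right) \left(- \frac{1}{82}\right) = \frac{5}{82} \approx 0.060976$)
$\frac{604}{l + 41 \left(-4\right)} = \frac{604}{\frac{5}{82} + 41 \left(-4\right)} = \frac{604}{\frac{5}{82} - 164} = \frac{604}{- \frac{13443}{82}} = 604 \left(- \frac{82}{13443}\right) = - \frac{49528}{13443}$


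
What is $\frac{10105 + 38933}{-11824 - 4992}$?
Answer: $- \frac{24519}{8408} \approx -2.9162$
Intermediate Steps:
$\frac{10105 + 38933}{-11824 - 4992} = \frac{49038}{-16816} = 49038 \left(- \frac{1}{16816}\right) = - \frac{24519}{8408}$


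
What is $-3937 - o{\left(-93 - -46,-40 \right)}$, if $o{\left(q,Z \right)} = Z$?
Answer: $-3897$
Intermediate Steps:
$-3937 - o{\left(-93 - -46,-40 \right)} = -3937 - -40 = -3937 + 40 = -3897$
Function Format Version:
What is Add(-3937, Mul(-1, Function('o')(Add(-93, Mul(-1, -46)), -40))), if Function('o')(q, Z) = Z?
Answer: -3897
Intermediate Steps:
Add(-3937, Mul(-1, Function('o')(Add(-93, Mul(-1, -46)), -40))) = Add(-3937, Mul(-1, -40)) = Add(-3937, 40) = -3897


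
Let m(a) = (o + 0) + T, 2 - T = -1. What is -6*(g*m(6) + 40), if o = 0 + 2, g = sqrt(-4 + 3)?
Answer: -240 - 30*I ≈ -240.0 - 30.0*I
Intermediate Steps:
T = 3 (T = 2 - 1*(-1) = 2 + 1 = 3)
g = I (g = sqrt(-1) = I ≈ 1.0*I)
o = 2
m(a) = 5 (m(a) = (2 + 0) + 3 = 2 + 3 = 5)
-6*(g*m(6) + 40) = -6*(I*5 + 40) = -6*(5*I + 40) = -6*(40 + 5*I) = -240 - 30*I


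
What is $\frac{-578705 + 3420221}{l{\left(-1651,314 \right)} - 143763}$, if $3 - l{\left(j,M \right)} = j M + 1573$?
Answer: $\frac{2841516}{373081} \approx 7.6163$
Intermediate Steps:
$l{\left(j,M \right)} = -1570 - M j$ ($l{\left(j,M \right)} = 3 - \left(j M + 1573\right) = 3 - \left(M j + 1573\right) = 3 - \left(1573 + M j\right) = -1570 - M j$)
$\frac{-578705 + 3420221}{l{\left(-1651,314 \right)} - 143763} = \frac{-578705 + 3420221}{\left(-1570 - 314 \left(-1651\right)\right) - 143763} = \frac{2841516}{\left(-1570 + 518414\right) - 143763} = \frac{2841516}{516844 - 143763} = \frac{2841516}{373081}$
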